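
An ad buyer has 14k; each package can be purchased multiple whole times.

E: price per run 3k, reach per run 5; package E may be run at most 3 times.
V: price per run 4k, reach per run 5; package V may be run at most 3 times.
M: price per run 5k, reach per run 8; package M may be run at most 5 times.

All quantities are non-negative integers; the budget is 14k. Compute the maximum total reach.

23

E has the best ratio (5/3); taking only E gives at most 3×5 = 15 (stopped by the supply cap of 3).
Mixing does better — 3×E and 1×M: price 14 ≤ 14, reach 3·5 + 1·8 = 23.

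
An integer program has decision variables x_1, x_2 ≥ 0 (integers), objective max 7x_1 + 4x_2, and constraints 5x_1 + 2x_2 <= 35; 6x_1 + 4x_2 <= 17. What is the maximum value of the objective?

Relaxing integrality, the LP optimum is 19.83 at (x_1,x_2) = (2.83, 0), which is not an integer point.
(x_1,x_2)=(2,1): 5·2+2·1=12≤35, 6·2+4·1=16≤17, objective 18.
(x_1,x_2)=(1,2): 5·1+2·2=9≤35, 6·1+4·2=14≤17, objective 15.
(x_1,x_2)=(2,0): 5·2+2·0=10≤35, 6·2+4·0=12≤17, objective 14.
Maximum is 18 at (x_1,x_2)=(2,1).

18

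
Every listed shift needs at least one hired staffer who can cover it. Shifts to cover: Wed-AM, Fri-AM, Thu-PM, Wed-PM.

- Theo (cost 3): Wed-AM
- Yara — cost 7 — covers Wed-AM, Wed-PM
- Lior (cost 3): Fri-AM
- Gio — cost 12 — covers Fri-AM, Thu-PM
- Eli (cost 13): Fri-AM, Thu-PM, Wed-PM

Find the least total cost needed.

16

The greedy cost-per-new-shift heuristic would pick Theo, Lior, and Eli for 19, but a cheaper cover exists.
Choose Theo and Eli: together they cover Wed-AM, Fri-AM, Thu-PM, Wed-PM — every shift.
Total cost: 3 + 13 = 16.
No cover costs less than 16.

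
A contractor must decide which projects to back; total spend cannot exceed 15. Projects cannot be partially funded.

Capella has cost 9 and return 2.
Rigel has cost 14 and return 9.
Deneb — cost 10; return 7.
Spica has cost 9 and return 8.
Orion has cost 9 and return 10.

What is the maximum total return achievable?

10

This is an integer program with binary decision variables.
Take Orion: cost 9 ≤ 15, return 10.
No other feasible combination does better.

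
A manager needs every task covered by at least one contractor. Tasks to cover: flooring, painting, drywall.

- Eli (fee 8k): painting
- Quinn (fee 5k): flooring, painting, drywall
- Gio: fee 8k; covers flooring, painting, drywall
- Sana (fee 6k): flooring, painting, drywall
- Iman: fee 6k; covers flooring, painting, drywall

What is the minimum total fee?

5

Quinn alone covers flooring, painting, drywall — every task.
Total fee: 5.
No cover costs less than 5.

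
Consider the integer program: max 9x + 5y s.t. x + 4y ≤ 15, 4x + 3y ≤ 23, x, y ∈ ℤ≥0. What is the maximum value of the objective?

50

The continuous relaxation peaks at (5.75, 0) with value 51.75; rounding to a feasible lattice point costs some objective.
(x,y)=(5,1) is feasible, giving 50.
(x,y)=(4,2) is feasible, giving 46.
(x,y)=(5,0) is feasible, giving 45.
Maximum is 50 at (x,y)=(5,1).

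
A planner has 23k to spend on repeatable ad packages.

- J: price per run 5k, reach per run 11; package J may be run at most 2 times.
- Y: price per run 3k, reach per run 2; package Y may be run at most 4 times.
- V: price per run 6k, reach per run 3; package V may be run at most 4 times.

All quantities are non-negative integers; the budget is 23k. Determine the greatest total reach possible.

Take 2×J and 4×Y: price 22 ≤ 23, reach 2·11 + 4·2 = 30.
J has the best ratio (11/5) and is taken to its limit of 2; remaining capacity is filled optimally with the others.

30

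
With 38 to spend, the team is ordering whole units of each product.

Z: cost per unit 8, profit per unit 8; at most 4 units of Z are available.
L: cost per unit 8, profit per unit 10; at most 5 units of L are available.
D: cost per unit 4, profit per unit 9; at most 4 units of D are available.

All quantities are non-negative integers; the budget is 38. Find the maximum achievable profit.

57

This is a bounded integer knapsack.
D has the best ratio (9/4); taking only D gives at most 4×9 = 36 (stopped by the supply cap of 4).
Mixing does better — 3×L and 3×D: cost 36 ≤ 38, profit 3·10 + 3·9 = 57.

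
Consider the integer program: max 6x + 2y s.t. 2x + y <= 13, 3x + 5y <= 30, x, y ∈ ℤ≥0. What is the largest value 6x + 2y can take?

Relaxing integrality, the LP optimum is 39.00 at (x,y) = (6.5, 0), which is not an integer point.
(x,y)=(6,1) is feasible, giving 38.
(x,y)=(6,0) is feasible, giving 36.
The best lattice point is (6,1), giving 38.

38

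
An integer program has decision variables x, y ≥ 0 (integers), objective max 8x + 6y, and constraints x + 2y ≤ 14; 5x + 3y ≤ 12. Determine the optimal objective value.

(x,y)=(0,4) is feasible, giving 24.
(x,y)=(0,3) is feasible, giving 18.
No feasible integer point exceeds 24.

24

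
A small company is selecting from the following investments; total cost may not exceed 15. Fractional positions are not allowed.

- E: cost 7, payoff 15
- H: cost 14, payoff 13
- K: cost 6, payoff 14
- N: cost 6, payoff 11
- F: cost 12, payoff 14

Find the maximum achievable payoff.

29

Take E and K: cost 7 + 6 = 13 ≤ 15, payoff 15 + 14 = 29.
No other feasible combination does better.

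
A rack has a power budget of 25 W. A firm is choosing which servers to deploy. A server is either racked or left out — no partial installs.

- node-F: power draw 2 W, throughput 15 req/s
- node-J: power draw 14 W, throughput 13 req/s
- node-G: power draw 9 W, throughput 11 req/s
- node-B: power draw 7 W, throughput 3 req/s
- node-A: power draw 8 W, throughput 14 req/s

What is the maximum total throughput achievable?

node-F + node-G + node-A: power draw 2 + 9 + 8 = 19 ≤ 25, throughput 15 + 11 + 14 = 40.
node-F + node-J + node-A: power draw 2 + 14 + 8 = 24 ≤ 25, throughput 15 + 13 + 14 = 42.
Best is node-F, node-J, and node-A with total throughput 42.

42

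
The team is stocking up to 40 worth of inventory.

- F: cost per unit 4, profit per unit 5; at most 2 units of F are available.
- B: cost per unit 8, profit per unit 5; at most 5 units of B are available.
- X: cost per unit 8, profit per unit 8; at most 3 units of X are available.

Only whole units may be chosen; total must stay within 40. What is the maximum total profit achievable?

F has the best ratio (5/4); taking only F gives at most 2×5 = 10 (stopped by the supply cap of 2).
Mixing does better — 2×F, 1×B, and 3×X: cost 40 ≤ 40, profit 2·5 + 1·5 + 3·8 = 39.

39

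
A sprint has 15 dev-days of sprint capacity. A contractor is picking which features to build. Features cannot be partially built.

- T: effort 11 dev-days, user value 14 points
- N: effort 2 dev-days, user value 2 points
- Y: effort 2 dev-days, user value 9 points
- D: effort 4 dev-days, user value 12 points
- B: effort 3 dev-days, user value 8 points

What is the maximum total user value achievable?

This is a 0-1 knapsack instance.
Allowing fractional choices, the relaxed optimum would be about 36.6, but features are indivisible.
N + Y + D + B: effort 2 + 2 + 4 + 3 = 11 ≤ 15, user value 2 + 9 + 12 + 8 = 31.
Y + D + B: effort 2 + 4 + 3 = 9 ≤ 15, user value 9 + 12 + 8 = 29.
Best is N, Y, D, and B with total user value 31.

31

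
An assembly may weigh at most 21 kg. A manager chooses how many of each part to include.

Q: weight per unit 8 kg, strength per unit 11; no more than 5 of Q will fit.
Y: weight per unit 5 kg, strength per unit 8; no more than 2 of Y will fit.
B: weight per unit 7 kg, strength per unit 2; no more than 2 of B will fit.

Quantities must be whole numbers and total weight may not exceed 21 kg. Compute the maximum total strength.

Take 2×Q and 1×Y: weight 21 ≤ 21, strength 2·11 + 1·8 = 30.
No other integer combination yields more.

30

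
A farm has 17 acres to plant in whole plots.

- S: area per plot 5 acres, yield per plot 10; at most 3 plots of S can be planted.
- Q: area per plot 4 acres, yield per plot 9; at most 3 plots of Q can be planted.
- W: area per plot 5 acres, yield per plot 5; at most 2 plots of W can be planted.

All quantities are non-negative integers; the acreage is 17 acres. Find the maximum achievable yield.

Take 1×S and 3×Q: area 17 ≤ 17, yield 1·10 + 3·9 = 37.
Q has the best ratio (9/4) and is taken to its limit of 3; remaining capacity is filled optimally with the others.

37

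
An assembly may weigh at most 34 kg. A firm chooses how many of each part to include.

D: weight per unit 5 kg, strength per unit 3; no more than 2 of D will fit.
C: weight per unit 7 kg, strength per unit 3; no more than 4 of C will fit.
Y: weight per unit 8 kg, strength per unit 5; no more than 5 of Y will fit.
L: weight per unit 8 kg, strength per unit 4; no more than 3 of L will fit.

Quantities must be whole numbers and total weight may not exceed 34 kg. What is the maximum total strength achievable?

This is a bounded integer knapsack.
Take 2×D and 3×Y: weight 34 ≤ 34, strength 2·3 + 3·5 = 21.
No other integer combination yields more.

21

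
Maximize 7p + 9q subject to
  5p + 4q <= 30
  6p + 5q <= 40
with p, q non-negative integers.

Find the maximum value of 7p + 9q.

63

The continuous relaxation peaks at (0, 7.5) with value 67.50; rounding to a feasible lattice point costs some objective.
(p,q)=(0,7): 5·0+4·7=28≤30, 6·0+5·7=35≤40, objective 63.
(p,q)=(1,6): 5·1+4·6=29≤30, 6·1+5·6=36≤40, objective 61.
(p,q)=(0,6): 5·0+4·6=24≤30, 6·0+5·6=30≤40, objective 54.
Maximum is 63 at (p,q)=(0,7).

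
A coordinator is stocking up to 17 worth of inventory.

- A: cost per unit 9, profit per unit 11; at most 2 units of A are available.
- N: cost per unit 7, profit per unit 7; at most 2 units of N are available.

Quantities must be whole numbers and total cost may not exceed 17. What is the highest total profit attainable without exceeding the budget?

18

1×A and 1×N: cost 16 ≤ 17, profit 1·11 + 1·7 = 18.
2×N: cost 14 ≤ 17, profit 2·7 = 14.
Best is 18.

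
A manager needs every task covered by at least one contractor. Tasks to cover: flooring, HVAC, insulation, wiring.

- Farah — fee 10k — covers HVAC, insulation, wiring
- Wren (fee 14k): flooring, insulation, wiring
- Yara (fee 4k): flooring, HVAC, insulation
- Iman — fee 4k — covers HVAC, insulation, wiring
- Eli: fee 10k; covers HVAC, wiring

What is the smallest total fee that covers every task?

8

Choose Yara and Iman: together they cover flooring, HVAC, insulation, wiring — every task.
Total fee: 4 + 4 = 8.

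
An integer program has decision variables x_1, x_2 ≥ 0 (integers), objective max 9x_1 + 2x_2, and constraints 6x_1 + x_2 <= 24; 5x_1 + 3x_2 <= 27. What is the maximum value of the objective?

Relaxing integrality, the LP optimum is 37.62 at (x_1,x_2) = (3.46, 3.23), which is not an integer point.
(x_1,x_2)=(4,0): 6·4+1·0=24≤24, 5·4+3·0=20≤27, objective 36.
(x_1,x_2)=(3,4): 6·3+1·4=22≤24, 5·3+3·4=27≤27, objective 35.
(x_1,x_2)=(3,3): 6·3+1·3=21≤24, 5·3+3·3=24≤27, objective 33.
Maximum is 36 at (x_1,x_2)=(4,0).

36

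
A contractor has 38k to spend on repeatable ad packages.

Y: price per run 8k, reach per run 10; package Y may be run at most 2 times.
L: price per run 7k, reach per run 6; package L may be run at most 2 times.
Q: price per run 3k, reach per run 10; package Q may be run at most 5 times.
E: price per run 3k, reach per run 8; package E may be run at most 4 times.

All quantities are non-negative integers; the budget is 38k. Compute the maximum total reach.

92

1×L, 5×Q, and 4×E: price 34 ≤ 38, reach 1·6 + 5·10 + 4·8 = 88.
1×Y, 5×Q, and 4×E: price 35 ≤ 38, reach 1·10 + 5·10 + 4·8 = 92.
Best is 92.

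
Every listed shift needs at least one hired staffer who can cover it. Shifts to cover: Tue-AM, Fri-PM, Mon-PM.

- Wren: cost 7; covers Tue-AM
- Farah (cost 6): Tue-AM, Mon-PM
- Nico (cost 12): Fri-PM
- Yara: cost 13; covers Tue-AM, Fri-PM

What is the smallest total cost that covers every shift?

18

Choose Farah and Nico: together they cover Tue-AM, Fri-PM, Mon-PM — every shift.
Total cost: 6 + 12 = 18.
No cover costs less than 18.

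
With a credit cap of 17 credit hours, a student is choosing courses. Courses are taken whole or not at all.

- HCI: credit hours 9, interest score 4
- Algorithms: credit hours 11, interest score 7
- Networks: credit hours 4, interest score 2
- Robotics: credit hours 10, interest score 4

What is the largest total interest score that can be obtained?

Take Algorithms and Networks: credit hours 11 + 4 = 15 ≤ 17, interest score 7 + 2 = 9.
No other feasible combination does better.

9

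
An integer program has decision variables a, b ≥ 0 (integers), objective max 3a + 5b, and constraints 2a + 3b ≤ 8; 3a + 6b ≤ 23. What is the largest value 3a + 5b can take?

13

Relaxing integrality, the LP optimum is 13.33 at (a,b) = (0, 2.67), which is not an integer point.
(a,b)=(1,2): 2·1+3·2=8≤8, 3·1+6·2=15≤23, objective 13.
(a,b)=(2,1): 2·2+3·1=7≤8, 3·2+6·1=12≤23, objective 11.
The best lattice point is (1,2), giving 13.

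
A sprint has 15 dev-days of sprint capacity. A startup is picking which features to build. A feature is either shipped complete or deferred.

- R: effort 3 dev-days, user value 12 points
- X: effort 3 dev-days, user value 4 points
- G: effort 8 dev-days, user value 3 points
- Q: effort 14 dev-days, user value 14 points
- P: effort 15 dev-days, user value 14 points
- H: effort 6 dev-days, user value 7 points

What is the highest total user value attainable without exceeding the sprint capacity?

23

This is a 0-1 knapsack instance.
Allowing fractional choices, the relaxed optimum would be about 26.0, but features are indivisible.
R + X + H: effort 3 + 3 + 6 = 12 ≤ 15, user value 12 + 4 + 7 = 23.
R + H: effort 3 + 6 = 9 ≤ 15, user value 12 + 7 = 19.
Best is R, X, and H with total user value 23.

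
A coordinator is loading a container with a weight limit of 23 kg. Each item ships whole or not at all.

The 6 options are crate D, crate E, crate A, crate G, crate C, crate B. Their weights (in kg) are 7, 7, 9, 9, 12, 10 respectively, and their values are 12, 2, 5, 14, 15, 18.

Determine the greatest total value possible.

33

crate D + crate B: weight 7 + 10 = 17 ≤ 23, value 12 + 18 = 30.
crate C + crate B: weight 12 + 10 = 22 ≤ 23, value 15 + 18 = 33.
crate G + crate B: weight 9 + 10 = 19 ≤ 23, value 14 + 18 = 32.
Best is crate C and crate B with total value 33.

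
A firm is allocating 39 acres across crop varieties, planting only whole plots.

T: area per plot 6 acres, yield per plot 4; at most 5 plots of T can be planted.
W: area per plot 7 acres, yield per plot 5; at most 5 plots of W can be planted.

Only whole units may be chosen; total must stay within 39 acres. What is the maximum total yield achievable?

27

W has the best ratio (5/7); taking only W gives at most 5×5 = 25 (stopped by the area limit).
Mixing does better — 3×T and 3×W: area 39 ≤ 39, yield 3·4 + 3·5 = 27.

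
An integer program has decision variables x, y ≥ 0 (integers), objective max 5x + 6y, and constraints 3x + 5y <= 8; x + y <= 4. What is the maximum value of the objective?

11

The continuous relaxation peaks at (2.67, 0) with value 13.33; rounding to a feasible lattice point costs some objective.
(x,y)=(1,1): 3·1+5·1=8≤8, 1·1+1·1=2≤4, objective 11.
(x,y)=(2,0): 3·2+5·0=6≤8, 1·2+1·0=2≤4, objective 10.
(x,y)=(0,1): 3·0+5·1=5≤8, 1·0+1·1=1≤4, objective 6.
(x,y)=(1,0): 3·1+5·0=3≤8, 1·1+1·0=1≤4, objective 5.
No feasible integer point exceeds 11.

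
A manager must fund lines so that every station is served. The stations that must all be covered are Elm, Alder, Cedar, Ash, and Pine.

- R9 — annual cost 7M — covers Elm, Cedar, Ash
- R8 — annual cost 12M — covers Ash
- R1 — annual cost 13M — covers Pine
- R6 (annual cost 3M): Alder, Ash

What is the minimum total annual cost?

23

Choose R9, R1, and R6: together they cover Elm, Alder, Cedar, Ash, Pine — every station.
Total annual cost: 7 + 13 + 3 = 23.
No cover costs less than 23.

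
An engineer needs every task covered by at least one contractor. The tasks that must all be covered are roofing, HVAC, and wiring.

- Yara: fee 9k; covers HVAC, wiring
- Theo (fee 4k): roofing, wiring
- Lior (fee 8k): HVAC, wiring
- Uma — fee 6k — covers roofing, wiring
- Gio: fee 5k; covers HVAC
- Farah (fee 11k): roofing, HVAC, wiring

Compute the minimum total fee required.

This is a weighted set-cover instance.
Choose Theo and Gio: together they cover roofing, HVAC, wiring — every task.
Total fee: 4 + 5 = 9.

9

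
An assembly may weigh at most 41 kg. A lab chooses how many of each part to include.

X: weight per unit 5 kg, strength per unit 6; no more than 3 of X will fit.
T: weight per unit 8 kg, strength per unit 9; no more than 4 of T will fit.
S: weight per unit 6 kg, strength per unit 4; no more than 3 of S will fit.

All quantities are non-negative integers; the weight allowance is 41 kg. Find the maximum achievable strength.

Take 3×X and 3×T: weight 39 ≤ 41, strength 3·6 + 3·9 = 45.
X has the best ratio (6/5) and is taken to its limit of 3; remaining capacity is filled optimally with the others.

45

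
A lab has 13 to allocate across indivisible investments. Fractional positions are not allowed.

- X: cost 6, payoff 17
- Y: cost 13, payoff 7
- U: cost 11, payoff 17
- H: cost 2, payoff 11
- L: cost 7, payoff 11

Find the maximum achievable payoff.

28

Take X and H: cost 6 + 2 = 8 ≤ 13, payoff 17 + 11 = 28.
No feasible combination exceeds this.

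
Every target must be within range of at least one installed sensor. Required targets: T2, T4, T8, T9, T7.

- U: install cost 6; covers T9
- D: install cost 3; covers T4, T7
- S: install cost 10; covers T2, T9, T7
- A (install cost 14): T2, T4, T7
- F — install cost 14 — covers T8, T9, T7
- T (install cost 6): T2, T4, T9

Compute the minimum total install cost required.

20

This is an integer covering problem.
The greedy cost-per-new-target heuristic would pick D, T, and F for 23, but a cheaper cover exists.
Choose F and T: together they cover T2, T4, T8, T9, T7 — every target.
Total install cost: 14 + 6 = 20.
No cover costs less than 20.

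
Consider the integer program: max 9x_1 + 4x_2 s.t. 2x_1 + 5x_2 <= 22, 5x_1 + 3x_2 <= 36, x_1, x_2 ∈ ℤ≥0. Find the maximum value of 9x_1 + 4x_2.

(x_1,x_2)=(7,0): 2·7+5·0=14≤22, 5·7+3·0=35≤36, objective 63.
(x_1,x_2)=(6,1): 2·6+5·1=17≤22, 5·6+3·1=33≤36, objective 58.
(x_1,x_2)=(6,0): 2·6+5·0=12≤22, 5·6+3·0=30≤36, objective 54.
No feasible integer point exceeds 63.

63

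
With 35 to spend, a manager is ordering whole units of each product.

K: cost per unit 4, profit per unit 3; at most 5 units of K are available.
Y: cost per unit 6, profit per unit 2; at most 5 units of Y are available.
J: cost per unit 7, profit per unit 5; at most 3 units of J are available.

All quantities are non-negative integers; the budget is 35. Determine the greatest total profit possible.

3×K and 3×J: cost 33 ≤ 35, profit 3·3 + 3·5 = 24.
5×K and 2×J: cost 34 ≤ 35, profit 5·3 + 2·5 = 25.
Best is 25.

25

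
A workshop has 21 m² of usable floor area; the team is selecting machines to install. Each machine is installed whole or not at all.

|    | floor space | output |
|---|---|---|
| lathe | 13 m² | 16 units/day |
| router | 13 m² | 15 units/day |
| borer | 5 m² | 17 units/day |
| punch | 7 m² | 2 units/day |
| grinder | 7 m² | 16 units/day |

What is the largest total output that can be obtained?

borer + grinder: floor space 5 + 7 = 12 ≤ 21, output 17 + 16 = 33.
borer + punch + grinder: floor space 5 + 7 + 7 = 19 ≤ 21, output 17 + 2 + 16 = 35.
Best is borer, punch, and grinder with total output 35.

35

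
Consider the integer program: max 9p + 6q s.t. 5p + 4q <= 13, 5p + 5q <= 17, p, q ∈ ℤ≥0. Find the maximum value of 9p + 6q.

21

(p,q)=(1,2) is feasible, giving 21.
(p,q)=(0,3) is feasible, giving 18.
The best lattice point is (1,2), giving 21.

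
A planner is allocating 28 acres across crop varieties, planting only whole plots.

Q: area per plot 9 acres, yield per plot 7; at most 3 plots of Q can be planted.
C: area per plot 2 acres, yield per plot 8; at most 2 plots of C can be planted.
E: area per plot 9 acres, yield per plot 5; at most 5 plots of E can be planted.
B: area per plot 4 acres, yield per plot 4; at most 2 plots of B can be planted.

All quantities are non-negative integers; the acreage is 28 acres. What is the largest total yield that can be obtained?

34

C has the best ratio (8/2); taking only C gives at most 2×8 = 16 (stopped by the supply cap of 2).
Mixing does better — 2×Q, 2×C, and 1×B: area 26 ≤ 28, yield 2·7 + 2·8 + 1·4 = 34.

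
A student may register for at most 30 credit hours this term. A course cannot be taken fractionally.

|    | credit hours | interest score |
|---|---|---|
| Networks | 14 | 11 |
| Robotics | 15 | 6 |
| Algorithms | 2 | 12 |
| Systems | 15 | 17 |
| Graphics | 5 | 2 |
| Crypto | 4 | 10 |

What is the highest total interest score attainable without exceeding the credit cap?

41

Algorithms + Systems + Crypto: credit hours 2 + 15 + 4 = 21 ≤ 30, interest score 12 + 17 + 10 = 39.
Networks + Algorithms + Graphics + Crypto: credit hours 14 + 2 + 5 + 4 = 25 ≤ 30, interest score 11 + 12 + 2 + 10 = 35.
Algorithms + Systems + Graphics + Crypto: credit hours 2 + 15 + 5 + 4 = 26 ≤ 30, interest score 12 + 17 + 2 + 10 = 41.
Best is Algorithms, Systems, Graphics, and Crypto with total interest score 41.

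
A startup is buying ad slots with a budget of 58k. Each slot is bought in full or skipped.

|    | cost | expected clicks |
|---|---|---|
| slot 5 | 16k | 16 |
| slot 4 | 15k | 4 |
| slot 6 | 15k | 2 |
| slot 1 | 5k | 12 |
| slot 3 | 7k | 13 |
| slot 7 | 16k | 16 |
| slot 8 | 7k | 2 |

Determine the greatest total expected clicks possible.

59

This is an integer program with binary decision variables.
Allowing fractional choices, the relaxed optimum would be about 60.9, but ad slots are indivisible.
slot 5 + slot 4 + slot 3 + slot 7: cost 16 + 15 + 7 + 16 = 54 ≤ 58, expected clicks 16 + 4 + 13 + 16 = 49.
slot 5 + slot 1 + slot 3 + slot 7: cost 16 + 5 + 7 + 16 = 44 ≤ 58, expected clicks 16 + 12 + 13 + 16 = 57.
slot 5 + slot 1 + slot 3 + slot 7 + slot 8: cost 16 + 5 + 7 + 16 + 7 = 51 ≤ 58, expected clicks 16 + 12 + 13 + 16 + 2 = 59.
Best is slot 5, slot 1, slot 3, slot 7, and slot 8 with total expected clicks 59.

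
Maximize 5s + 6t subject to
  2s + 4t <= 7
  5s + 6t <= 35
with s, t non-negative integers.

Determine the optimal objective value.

15

(s,t)=(3,0): 2·3+4·0=6≤7, 5·3+6·0=15≤35, objective 15.
(s,t)=(2,0): 2·2+4·0=4≤7, 5·2+6·0=10≤35, objective 10.
No feasible integer point exceeds 15.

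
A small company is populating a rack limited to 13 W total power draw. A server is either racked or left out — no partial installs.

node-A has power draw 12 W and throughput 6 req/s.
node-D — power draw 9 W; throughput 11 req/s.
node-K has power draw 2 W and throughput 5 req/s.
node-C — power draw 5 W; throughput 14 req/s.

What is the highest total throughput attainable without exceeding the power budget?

Treat it as a binary knapsack problem.
Allowing fractional choices, the relaxed optimum would be about 26.3, but servers are indivisible.
node-C: power draw 5 ≤ 13, throughput 14.
node-K + node-C: power draw 2 + 5 = 7 ≤ 13, throughput 5 + 14 = 19.
node-D + node-K: power draw 9 + 2 = 11 ≤ 13, throughput 11 + 5 = 16.
Best is node-K and node-C with total throughput 19.

19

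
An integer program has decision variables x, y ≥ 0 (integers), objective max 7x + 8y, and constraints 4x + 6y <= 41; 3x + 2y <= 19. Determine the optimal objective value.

55

Relaxing integrality, the LP optimum is 60.00 at (x,y) = (3.2, 4.7), which is not an integer point.
(x,y)=(1,6): 4·1+6·6=40≤41, 3·1+2·6=15≤19, objective 55.
(x,y)=(2,5): 4·2+6·5=38≤41, 3·2+2·5=16≤19, objective 54.
(x,y)=(3,4): 4·3+6·4=36≤41, 3·3+2·4=17≤19, objective 53.
The best lattice point is (1,6), giving 55.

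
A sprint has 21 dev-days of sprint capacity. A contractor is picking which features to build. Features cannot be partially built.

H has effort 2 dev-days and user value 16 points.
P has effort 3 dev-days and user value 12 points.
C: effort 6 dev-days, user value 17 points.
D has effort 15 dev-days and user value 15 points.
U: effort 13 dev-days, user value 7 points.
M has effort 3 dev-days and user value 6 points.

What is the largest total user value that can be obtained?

51

Allowing fractional choices, the relaxed optimum would be about 58.0, but features are indivisible.
H + P + C + M: effort 2 + 3 + 6 + 3 = 14 ≤ 21, user value 16 + 12 + 17 + 6 = 51.
H + P + C: effort 2 + 3 + 6 = 11 ≤ 21, user value 16 + 12 + 17 = 45.
H + P + D: effort 2 + 3 + 15 = 20 ≤ 21, user value 16 + 12 + 15 = 43.
Best is H, P, C, and M with total user value 51.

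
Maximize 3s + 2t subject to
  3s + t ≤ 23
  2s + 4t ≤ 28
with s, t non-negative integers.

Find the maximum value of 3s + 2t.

26

(s,t)=(6,4): 3·6+1·4=22≤23, 2·6+4·4=28≤28, objective 26.
(s,t)=(7,2): 3·7+1·2=23≤23, 2·7+4·2=22≤28, objective 25.
(s,t)=(6,3): 3·6+1·3=21≤23, 2·6+4·3=24≤28, objective 24.
Maximum is 26 at (s,t)=(6,4).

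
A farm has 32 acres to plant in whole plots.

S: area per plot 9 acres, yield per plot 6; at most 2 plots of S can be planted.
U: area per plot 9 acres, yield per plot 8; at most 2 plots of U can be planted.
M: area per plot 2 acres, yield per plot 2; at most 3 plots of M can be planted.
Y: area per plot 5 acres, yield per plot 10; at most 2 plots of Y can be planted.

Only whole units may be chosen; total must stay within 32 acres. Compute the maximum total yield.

40

2×U, 2×M, and 2×Y: area 32 ≤ 32, yield 2·8 + 2·2 + 2·10 = 40.
2×U, 1×M, and 2×Y: area 30 ≤ 32, yield 2·8 + 1·2 + 2·10 = 38.
Best is 40.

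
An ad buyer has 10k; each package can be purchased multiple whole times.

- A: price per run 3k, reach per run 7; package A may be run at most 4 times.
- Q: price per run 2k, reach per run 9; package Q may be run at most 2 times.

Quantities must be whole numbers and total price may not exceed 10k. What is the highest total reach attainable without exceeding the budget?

32

Q has the best ratio (9/2); taking only Q gives at most 2×9 = 18 (stopped by the supply cap of 2).
Mixing does better — 2×A and 2×Q: price 10 ≤ 10, reach 2·7 + 2·9 = 32.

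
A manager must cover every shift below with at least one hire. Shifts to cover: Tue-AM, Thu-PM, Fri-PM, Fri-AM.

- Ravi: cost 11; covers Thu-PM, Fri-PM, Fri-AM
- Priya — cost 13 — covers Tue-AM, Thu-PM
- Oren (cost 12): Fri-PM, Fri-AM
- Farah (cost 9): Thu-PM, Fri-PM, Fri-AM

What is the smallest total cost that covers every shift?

Choose Priya and Farah: together they cover Tue-AM, Thu-PM, Fri-PM, Fri-AM — every shift.
Total cost: 13 + 9 = 22.
No cover costs less than 22.

22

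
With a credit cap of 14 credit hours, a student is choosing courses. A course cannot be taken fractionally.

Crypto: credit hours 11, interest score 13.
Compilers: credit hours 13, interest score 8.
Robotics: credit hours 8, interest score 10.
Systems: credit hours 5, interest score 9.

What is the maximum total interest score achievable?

Take Robotics and Systems: credit hours 8 + 5 = 13 ≤ 14, interest score 10 + 9 = 19.
No other feasible combination does better.

19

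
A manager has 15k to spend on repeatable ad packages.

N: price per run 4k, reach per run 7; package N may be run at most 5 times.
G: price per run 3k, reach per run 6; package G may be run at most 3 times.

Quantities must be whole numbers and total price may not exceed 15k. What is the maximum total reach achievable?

2×N and 2×G: price 14 ≤ 15, reach 2·7 + 2·6 = 26.
3×N and 1×G: price 15 ≤ 15, reach 3·7 + 1·6 = 27.
Best is 27.

27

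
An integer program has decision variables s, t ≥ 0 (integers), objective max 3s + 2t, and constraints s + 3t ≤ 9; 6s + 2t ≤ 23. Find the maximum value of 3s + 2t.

(s,t)=(3,2) is feasible, giving 13.
(s,t)=(3,1) is feasible, giving 11.
The best lattice point is (3,2), giving 13.

13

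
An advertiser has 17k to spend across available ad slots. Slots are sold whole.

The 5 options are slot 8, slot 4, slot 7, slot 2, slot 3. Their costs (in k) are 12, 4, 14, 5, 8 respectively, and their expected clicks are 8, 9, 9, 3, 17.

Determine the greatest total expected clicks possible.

29

Take slot 4, slot 2, and slot 3: cost 4 + 5 + 8 = 17 ≤ 17, expected clicks 9 + 3 + 17 = 29.
No other feasible combination does better.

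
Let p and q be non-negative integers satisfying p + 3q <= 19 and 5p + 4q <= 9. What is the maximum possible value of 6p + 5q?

Relaxing integrality, the LP optimum is 11.25 at (p,q) = (0, 2.25), which is not an integer point.
(p,q)=(1,1): 1·1+3·1=4≤19, 5·1+4·1=9≤9, objective 11.
(p,q)=(0,2): 1·0+3·2=6≤19, 5·0+4·2=8≤9, objective 10.
The best lattice point is (1,1), giving 11.

11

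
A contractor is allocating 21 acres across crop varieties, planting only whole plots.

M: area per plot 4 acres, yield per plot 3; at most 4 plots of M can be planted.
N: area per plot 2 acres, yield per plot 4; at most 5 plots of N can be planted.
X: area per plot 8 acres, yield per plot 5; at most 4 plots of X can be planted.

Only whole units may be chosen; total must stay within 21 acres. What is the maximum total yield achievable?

26

5×N and 1×X: area 18 ≤ 21, yield 5·4 + 1·5 = 25.
2×M and 5×N: area 18 ≤ 21, yield 2·3 + 5·4 = 26.
Best is 26.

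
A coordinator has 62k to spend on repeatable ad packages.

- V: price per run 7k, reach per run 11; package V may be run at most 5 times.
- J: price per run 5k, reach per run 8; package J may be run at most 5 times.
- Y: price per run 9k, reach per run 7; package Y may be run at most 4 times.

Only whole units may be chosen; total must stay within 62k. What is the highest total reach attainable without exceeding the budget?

J has the best ratio (8/5); taking only J gives at most 5×8 = 40 (stopped by the supply cap of 5).
Mixing does better — 5×V and 5×J: price 60 ≤ 62, reach 5·11 + 5·8 = 95.

95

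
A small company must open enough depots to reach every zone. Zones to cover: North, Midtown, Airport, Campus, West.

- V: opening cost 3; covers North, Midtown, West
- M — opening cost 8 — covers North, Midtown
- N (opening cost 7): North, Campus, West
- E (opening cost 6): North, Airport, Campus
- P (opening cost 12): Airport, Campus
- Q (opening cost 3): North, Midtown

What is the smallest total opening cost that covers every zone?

This is a weighted set-cover instance.
Choose V and E: together they cover North, Midtown, Airport, Campus, West — every zone.
Total opening cost: 3 + 6 = 9.

9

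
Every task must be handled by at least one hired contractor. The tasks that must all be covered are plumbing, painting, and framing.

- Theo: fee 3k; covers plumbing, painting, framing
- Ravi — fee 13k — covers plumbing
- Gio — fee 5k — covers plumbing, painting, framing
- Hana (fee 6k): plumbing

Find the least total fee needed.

3

Theo alone covers plumbing, painting, framing — every task.
Total fee: 3.
No cover costs less than 3.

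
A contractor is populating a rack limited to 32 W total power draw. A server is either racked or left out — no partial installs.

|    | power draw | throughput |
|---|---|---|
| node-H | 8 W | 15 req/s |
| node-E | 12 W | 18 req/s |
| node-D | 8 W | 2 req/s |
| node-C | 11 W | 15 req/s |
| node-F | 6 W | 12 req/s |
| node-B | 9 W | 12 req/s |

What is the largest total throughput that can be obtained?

This is a 0-1 knapsack instance.
node-H + node-E + node-C: power draw 8 + 12 + 11 = 31 ≤ 32, throughput 15 + 18 + 15 = 48.
node-H + node-E + node-F: power draw 8 + 12 + 6 = 26 ≤ 32, throughput 15 + 18 + 12 = 45.
Best is node-H, node-E, and node-C with total throughput 48.

48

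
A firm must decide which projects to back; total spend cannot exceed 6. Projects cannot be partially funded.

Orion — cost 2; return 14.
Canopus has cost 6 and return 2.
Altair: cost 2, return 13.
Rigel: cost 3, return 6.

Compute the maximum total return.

Orion + Altair: cost 2 + 2 = 4 ≤ 6, return 14 + 13 = 27.
Orion + Rigel: cost 2 + 3 = 5 ≤ 6, return 14 + 6 = 20.
Best is Orion and Altair with total return 27.

27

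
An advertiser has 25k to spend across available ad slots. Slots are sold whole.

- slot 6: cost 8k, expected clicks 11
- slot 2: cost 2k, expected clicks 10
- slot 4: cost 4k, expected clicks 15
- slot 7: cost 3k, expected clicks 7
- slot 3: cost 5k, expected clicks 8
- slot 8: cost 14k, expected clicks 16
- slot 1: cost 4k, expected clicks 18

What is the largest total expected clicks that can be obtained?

62

slot 6 + slot 2 + slot 4 + slot 7 + slot 1: cost 8 + 2 + 4 + 3 + 4 = 21 ≤ 25, expected clicks 11 + 10 + 15 + 7 + 18 = 61.
slot 6 + slot 4 + slot 7 + slot 3 + slot 1: cost 8 + 4 + 3 + 5 + 4 = 24 ≤ 25, expected clicks 11 + 15 + 7 + 8 + 18 = 59.
slot 6 + slot 2 + slot 4 + slot 3 + slot 1: cost 8 + 2 + 4 + 5 + 4 = 23 ≤ 25, expected clicks 11 + 10 + 15 + 8 + 18 = 62.
Best is slot 6, slot 2, slot 4, slot 3, and slot 1 with total expected clicks 62.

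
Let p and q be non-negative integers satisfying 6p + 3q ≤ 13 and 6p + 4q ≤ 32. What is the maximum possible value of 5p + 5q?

The continuous relaxation peaks at (0, 4.33) with value 21.67; rounding to a feasible lattice point costs some objective.
(p,q)=(0,4): 6·0+3·4=12≤13, 6·0+4·4=16≤32, objective 20.
(p,q)=(0,3): 6·0+3·3=9≤13, 6·0+4·3=12≤32, objective 15.
No feasible integer point exceeds 20.

20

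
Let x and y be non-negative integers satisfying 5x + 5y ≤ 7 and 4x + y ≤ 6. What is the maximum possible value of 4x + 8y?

8

Relaxing integrality, the LP optimum is 11.20 at (x,y) = (0, 1.4), which is not an integer point.
(x,y)=(0,1) is feasible, giving 8.
(x,y)=(1,0) is feasible, giving 4.
(x,y)=(0,0) is feasible, giving 0.
Maximum is 8 at (x,y)=(0,1).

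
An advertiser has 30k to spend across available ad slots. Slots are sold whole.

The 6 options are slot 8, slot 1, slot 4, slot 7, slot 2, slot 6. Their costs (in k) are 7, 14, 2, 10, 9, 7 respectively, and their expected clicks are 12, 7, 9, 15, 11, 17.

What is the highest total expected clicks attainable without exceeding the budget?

53

Take slot 8, slot 4, slot 7, and slot 6: cost 7 + 2 + 10 + 7 = 26 ≤ 30, expected clicks 12 + 9 + 15 + 17 = 53.
No other feasible combination does better.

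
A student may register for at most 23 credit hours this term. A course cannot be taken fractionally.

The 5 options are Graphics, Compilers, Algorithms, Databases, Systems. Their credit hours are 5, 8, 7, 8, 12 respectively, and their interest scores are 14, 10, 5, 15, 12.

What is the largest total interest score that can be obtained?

39

Allowing fractional choices, the relaxed optimum would be about 41.0, but courses are indivisible.
Graphics + Compilers + Databases: credit hours 5 + 8 + 8 = 21 ≤ 23, interest score 14 + 10 + 15 = 39.
Graphics + Algorithms + Databases: credit hours 5 + 7 + 8 = 20 ≤ 23, interest score 14 + 5 + 15 = 34.
Best is Graphics, Compilers, and Databases with total interest score 39.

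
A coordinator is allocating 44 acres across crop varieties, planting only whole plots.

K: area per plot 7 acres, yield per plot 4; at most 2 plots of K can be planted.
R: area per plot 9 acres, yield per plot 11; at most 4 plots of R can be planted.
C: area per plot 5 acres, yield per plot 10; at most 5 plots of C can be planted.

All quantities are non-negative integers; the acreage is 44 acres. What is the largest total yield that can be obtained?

1×K, 1×R, and 5×C: area 41 ≤ 44, yield 1·4 + 1·11 + 5·10 = 65.
2×R and 5×C: area 43 ≤ 44, yield 2·11 + 5·10 = 72.
Best is 72.

72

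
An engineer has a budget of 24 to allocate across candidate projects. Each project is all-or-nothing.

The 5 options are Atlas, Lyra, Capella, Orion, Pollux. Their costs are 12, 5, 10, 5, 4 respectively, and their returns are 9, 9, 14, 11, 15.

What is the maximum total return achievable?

Take Lyra, Capella, Orion, and Pollux: cost 5 + 10 + 5 + 4 = 24 ≤ 24, return 9 + 14 + 11 + 15 = 49.
No other feasible combination does better.

49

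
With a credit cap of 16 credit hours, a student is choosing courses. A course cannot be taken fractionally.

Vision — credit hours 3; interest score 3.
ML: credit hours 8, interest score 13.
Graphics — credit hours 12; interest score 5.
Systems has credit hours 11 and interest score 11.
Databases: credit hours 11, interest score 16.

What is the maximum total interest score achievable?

19

This is an integer program with binary decision variables.
Allowing fractional choices, the relaxed optimum would be about 24.6, but courses are indivisible.
Vision + ML: credit hours 3 + 8 = 11 ≤ 16, interest score 3 + 13 = 16.
Vision + Databases: credit hours 3 + 11 = 14 ≤ 16, interest score 3 + 16 = 19.
Best is Vision and Databases with total interest score 19.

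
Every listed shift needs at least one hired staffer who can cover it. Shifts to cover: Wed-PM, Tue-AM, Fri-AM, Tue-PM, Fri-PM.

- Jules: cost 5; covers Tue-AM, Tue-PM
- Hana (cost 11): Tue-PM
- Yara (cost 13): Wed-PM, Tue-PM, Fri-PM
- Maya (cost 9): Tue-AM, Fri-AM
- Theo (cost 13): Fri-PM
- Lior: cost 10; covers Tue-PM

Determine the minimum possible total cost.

22

This is an integer covering problem.
The greedy cost-per-new-shift heuristic would pick Jules, Yara, and Maya for 27, but a cheaper cover exists.
Choose Yara and Maya: together they cover Wed-PM, Tue-AM, Fri-AM, Tue-PM, Fri-PM — every shift.
Total cost: 13 + 9 = 22.
No cover costs less than 22.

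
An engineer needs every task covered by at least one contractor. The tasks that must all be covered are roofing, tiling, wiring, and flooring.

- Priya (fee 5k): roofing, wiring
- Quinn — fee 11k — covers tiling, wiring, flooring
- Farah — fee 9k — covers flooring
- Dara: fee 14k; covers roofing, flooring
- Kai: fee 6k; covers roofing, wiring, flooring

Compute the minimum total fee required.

16

This is an integer covering problem.
Choose Priya and Quinn: together they cover roofing, tiling, wiring, flooring — every task.
Total fee: 5 + 11 = 16.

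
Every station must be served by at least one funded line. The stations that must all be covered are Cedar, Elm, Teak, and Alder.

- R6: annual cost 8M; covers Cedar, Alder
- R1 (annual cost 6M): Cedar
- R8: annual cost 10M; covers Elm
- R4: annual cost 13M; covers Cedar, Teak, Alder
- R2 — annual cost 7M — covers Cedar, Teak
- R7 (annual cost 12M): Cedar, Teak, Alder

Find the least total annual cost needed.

22

The greedy cost-per-new-station heuristic would pick R2, R6, and R8 for 25, but a cheaper cover exists.
Choose R8 and R7: together they cover Cedar, Elm, Teak, Alder — every station.
Total annual cost: 10 + 12 = 22.
No cover costs less than 22.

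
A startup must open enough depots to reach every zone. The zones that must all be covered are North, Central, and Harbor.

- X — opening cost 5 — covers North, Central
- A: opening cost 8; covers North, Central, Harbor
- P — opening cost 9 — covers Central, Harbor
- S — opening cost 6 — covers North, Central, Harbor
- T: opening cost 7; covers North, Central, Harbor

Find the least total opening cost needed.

6

This is a weighted set-cover instance.
S alone covers North, Central, Harbor — every zone.
Total opening cost: 6.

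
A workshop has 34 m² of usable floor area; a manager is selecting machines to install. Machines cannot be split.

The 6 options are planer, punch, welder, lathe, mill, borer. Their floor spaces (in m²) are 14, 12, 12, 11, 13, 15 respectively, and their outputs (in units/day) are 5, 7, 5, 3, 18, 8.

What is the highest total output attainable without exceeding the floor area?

26

This is an integer program with binary decision variables.
Allowing fractional choices, the relaxed optimum would be about 29.8, but machines are indivisible.
punch + mill: floor space 12 + 13 = 25 ≤ 34, output 7 + 18 = 25.
mill + borer: floor space 13 + 15 = 28 ≤ 34, output 18 + 8 = 26.
Best is mill and borer with total output 26.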